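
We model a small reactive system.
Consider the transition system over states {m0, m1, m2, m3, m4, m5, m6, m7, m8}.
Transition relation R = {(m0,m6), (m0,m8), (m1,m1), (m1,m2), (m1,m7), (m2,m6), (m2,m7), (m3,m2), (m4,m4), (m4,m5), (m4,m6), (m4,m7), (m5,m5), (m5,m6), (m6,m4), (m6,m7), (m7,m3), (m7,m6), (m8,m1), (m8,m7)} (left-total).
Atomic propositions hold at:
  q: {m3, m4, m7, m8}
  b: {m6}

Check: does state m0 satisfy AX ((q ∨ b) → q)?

Sat(q ∨ b) = {m3, m4, m6, m7, m8}
Sat((q ∨ b) → q) = {m0, m1, m2, m3, m4, m5, m7, m8}
Sat(AX ((q ∨ b) → q)) = {s : every successor in {m0, m1, m2, m3, m4, m5, m7, m8}} = {m1, m3, m6, m8}
m0 ∉ Sat(AX ((q ∨ b) → q)) = {m1, m3, m6, m8}, so the formula does not hold at m0.

No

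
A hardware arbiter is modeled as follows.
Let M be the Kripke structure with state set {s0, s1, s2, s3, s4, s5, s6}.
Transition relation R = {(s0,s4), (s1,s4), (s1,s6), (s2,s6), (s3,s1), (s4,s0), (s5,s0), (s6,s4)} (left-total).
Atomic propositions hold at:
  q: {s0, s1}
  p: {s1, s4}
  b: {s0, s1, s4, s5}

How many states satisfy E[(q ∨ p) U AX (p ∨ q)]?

6

Sat(q ∨ p) = {s0, s1, s4}
Sat(p ∨ q) = {s0, s1, s4}
Sat(AX (p ∨ q)) = {s : every successor in {s0, s1, s4}} = {s0, s3, s4, s5, s6}
E[(q ∨ p) U AX (p ∨ q)]: least fixpoint, start Z0 = Sat(AX (p ∨ q)) = {s0, s3, s4, s5, s6}, add states in Sat(q ∨ p) with some successor in Z. Z1 = {s0, s1, s3, s4, s5, s6}; fixed.
Sat(E[(q ∨ p) U AX (p ∨ q)]) = {s0, s1, s3, s4, s5, s6}
|Sat(E[(q ∨ p) U AX (p ∨ q)])| = |{s0, s1, s3, s4, s5, s6}| = 6.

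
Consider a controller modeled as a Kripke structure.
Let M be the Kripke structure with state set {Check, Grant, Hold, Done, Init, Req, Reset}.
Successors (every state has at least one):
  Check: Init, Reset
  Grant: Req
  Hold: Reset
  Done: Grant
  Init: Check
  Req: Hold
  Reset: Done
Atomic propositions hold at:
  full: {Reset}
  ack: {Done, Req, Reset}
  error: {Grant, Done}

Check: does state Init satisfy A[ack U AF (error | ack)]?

Sat(error | ack) = {Grant, Done, Req, Reset}
AF (error | ack): least fixpoint, start Z0 = {Grant, Done, Req, Reset}, add states with every successor in Z. Z1 = {Grant, Hold, Done, Req, Reset}; fixed.
Sat(AF (error | ack)) = {Grant, Hold, Done, Req, Reset}
A[ack U AF (error | ack)]: least fixpoint, start Z0 = Sat(AF (error | ack)) = {Grant, Hold, Done, Req, Reset}, add states in Sat(ack) with every successor in Z. Already a fixed point.
Sat(A[ack U AF (error | ack)]) = {Grant, Hold, Done, Req, Reset}
Init ∉ Sat(A[ack U AF (error | ack)]) = {Grant, Hold, Done, Req, Reset}, so the formula does not hold at Init.

No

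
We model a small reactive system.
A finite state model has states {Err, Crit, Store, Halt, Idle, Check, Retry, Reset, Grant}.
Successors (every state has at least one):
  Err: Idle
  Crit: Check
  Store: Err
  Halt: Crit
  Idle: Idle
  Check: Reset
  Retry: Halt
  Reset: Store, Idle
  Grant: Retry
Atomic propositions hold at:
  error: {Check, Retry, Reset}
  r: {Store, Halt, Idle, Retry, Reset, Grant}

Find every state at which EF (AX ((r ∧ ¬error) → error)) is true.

Sat(¬error) = {Err, Crit, Store, Halt, Idle, Grant}
Sat(r ∧ ¬error) = {Store, Halt, Idle, Grant}
Sat((r ∧ ¬error) → error) = {Err, Crit, Check, Retry, Reset}
Sat(AX ((r ∧ ¬error) → error)) = {s : every successor in {Err, Crit, Check, Retry, Reset}} = {Crit, Store, Halt, Check, Grant}
EF (AX ((r ∧ ¬error) → error)): least fixpoint, start Z0 = {Crit, Store, Halt, Check, Grant}, add states with some successor in Z. Z1 = {Crit, Store, Halt, Check, Retry, Reset, Grant}; fixed.
Sat(EF (AX ((r ∧ ¬error) → error))) = {Crit, Store, Halt, Check, Retry, Reset, Grant}

{Crit, Store, Halt, Check, Retry, Reset, Grant}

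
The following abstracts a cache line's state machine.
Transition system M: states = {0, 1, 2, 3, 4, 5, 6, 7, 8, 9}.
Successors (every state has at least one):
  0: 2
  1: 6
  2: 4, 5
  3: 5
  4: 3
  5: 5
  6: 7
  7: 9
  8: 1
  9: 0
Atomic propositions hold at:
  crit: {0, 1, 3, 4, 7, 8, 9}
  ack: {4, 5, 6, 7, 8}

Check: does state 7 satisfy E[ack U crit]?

Yes

E[ack U crit]: least fixpoint, start Z0 = Sat(crit) = {0, 1, 3, 4, 7, 8, 9}, add states in Sat(ack) with some successor in Z. Z1 = {0, 1, 3, 4, 6, 7, 8, 9}; fixed.
Sat(E[ack U crit]) = {0, 1, 3, 4, 6, 7, 8, 9}
7 ∈ Sat(E[ack U crit]) = {0, 1, 3, 4, 6, 7, 8, 9}, so the formula holds at 7.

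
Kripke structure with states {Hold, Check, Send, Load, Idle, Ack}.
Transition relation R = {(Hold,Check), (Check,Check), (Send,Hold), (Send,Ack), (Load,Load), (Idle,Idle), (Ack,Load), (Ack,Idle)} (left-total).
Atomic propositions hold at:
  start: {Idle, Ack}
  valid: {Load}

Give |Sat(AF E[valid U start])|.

E[valid U start]: least fixpoint, start Z0 = Sat(start) = {Idle, Ack}, add states in Sat(valid) with some successor in Z. Already a fixed point.
Sat(E[valid U start]) = {Idle, Ack}
AF E[valid U start]: least fixpoint, start Z0 = {Idle, Ack}, add states with every successor in Z. Already a fixed point.
Sat(AF E[valid U start]) = {Idle, Ack}
|Sat(AF E[valid U start])| = |{Idle, Ack}| = 2.

2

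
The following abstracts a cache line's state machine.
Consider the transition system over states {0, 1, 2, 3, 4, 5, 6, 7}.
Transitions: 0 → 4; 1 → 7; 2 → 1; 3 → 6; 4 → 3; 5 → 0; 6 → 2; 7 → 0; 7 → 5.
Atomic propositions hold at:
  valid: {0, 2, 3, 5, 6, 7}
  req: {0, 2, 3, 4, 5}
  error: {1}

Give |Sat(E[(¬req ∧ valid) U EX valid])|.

6

Sat(¬req) = {1, 6, 7}
Sat(¬req ∧ valid) = {6, 7}
Sat(EX valid) = {s : some successor in {0, 2, 3, 5, 6, 7}} = {1, 3, 4, 5, 6, 7}
E[(¬req ∧ valid) U EX valid]: least fixpoint, start Z0 = Sat(EX valid) = {1, 3, 4, 5, 6, 7}, add states in Sat(¬req ∧ valid) with some successor in Z. Already a fixed point.
Sat(E[(¬req ∧ valid) U EX valid]) = {1, 3, 4, 5, 6, 7}
|Sat(E[(¬req ∧ valid) U EX valid])| = |{1, 3, 4, 5, 6, 7}| = 6.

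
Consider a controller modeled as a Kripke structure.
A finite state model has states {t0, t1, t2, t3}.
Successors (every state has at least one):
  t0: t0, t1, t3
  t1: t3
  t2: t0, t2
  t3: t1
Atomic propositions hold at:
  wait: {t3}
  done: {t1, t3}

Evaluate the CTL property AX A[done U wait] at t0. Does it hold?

A[done U wait]: least fixpoint, start Z0 = Sat(wait) = {t3}, add states in Sat(done) with every successor in Z. Z1 = {t1, t3}; fixed.
Sat(A[done U wait]) = {t1, t3}
Sat(AX A[done U wait]) = {s : every successor in {t1, t3}} = {t1, t3}
t0 ∉ Sat(AX A[done U wait]) = {t1, t3}, so the formula does not hold at t0.

No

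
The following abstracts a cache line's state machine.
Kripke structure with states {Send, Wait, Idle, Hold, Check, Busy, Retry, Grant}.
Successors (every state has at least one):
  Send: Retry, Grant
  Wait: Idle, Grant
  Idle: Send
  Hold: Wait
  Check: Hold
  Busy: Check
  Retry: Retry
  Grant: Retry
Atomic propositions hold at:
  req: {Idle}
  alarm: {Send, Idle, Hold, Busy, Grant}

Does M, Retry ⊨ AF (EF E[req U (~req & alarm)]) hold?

Sat(~req) = {Send, Wait, Hold, Check, Busy, Retry, Grant}
Sat(~req & alarm) = {Send, Hold, Busy, Grant}
E[req U (~req & alarm)]: least fixpoint, start Z0 = Sat((~req & alarm)) = {Send, Hold, Busy, Grant}, add states in Sat(req) with some successor in Z. Z1 = {Send, Idle, Hold, Busy, Grant}; fixed.
Sat(E[req U (~req & alarm)]) = {Send, Idle, Hold, Busy, Grant}
EF E[req U (~req & alarm)]: least fixpoint, start Z0 = {Send, Idle, Hold, Busy, Grant}, add states with some successor in Z. Z1 = {Send, Wait, Idle, Hold, Check, Busy, Grant}; fixed.
Sat(EF E[req U (~req & alarm)]) = {Send, Wait, Idle, Hold, Check, Busy, Grant}
AF (EF E[req U (~req & alarm)]): least fixpoint, start Z0 = {Send, Wait, Idle, Hold, Check, Busy, Grant}, add states with every successor in Z. Already a fixed point.
Sat(AF (EF E[req U (~req & alarm)])) = {Send, Wait, Idle, Hold, Check, Busy, Grant}
Retry ∉ Sat(AF (EF E[req U (~req & alarm)])) = {Send, Wait, Idle, Hold, Check, Busy, Grant}, so the formula does not hold at Retry.

No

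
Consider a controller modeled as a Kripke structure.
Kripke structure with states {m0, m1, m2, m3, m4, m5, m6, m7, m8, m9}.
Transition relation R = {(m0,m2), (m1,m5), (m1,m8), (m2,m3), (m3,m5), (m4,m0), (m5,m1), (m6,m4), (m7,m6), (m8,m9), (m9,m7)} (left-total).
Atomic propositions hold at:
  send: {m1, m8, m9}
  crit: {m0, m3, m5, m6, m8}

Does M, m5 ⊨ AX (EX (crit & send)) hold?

Sat(crit & send) = {m8}
Sat(EX (crit & send)) = {s : some successor in {m8}} = {m1}
Sat(AX (EX (crit & send))) = {s : every successor in {m1}} = {m5}
m5 ∈ Sat(AX (EX (crit & send))) = {m5}, so the formula holds at m5.

Yes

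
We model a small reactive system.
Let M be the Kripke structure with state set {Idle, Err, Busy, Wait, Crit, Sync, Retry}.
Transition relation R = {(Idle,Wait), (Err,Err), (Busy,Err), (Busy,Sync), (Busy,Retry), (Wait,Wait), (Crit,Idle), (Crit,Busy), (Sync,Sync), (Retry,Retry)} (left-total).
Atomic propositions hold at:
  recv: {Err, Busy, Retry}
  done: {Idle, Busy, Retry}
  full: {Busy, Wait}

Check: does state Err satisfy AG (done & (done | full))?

No

Sat(done | full) = {Idle, Busy, Wait, Retry}
Sat(done & (done | full)) = {Idle, Busy, Retry}
AG (done & (done | full)): greatest fixpoint, start Z0 = {Idle, Busy, Retry}, keep only states in Sat with every successor in Z. Z1 = {Retry}; fixed.
Sat(AG (done & (done | full))) = {Retry}
Err ∉ Sat(AG (done & (done | full))) = {Retry}, so the formula does not hold at Err.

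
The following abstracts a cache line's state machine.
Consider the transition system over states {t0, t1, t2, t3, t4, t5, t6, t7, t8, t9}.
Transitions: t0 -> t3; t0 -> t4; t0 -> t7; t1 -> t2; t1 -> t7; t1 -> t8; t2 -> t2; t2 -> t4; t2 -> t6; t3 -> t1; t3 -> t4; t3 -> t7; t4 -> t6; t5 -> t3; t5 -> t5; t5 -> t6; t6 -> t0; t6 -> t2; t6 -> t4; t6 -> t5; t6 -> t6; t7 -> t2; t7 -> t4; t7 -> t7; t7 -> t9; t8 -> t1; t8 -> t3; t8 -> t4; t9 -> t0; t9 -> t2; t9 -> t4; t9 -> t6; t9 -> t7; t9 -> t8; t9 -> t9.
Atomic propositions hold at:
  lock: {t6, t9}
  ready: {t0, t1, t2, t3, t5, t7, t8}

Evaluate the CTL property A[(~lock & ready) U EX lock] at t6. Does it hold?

Sat(~lock) = {t0, t1, t2, t3, t4, t5, t7, t8}
Sat(~lock & ready) = {t0, t1, t2, t3, t5, t7, t8}
Sat(EX lock) = {s : some successor in {t6, t9}} = {t2, t4, t5, t6, t7, t9}
A[(~lock & ready) U EX lock]: least fixpoint, start Z0 = Sat(EX lock) = {t2, t4, t5, t6, t7, t9}, add states in Sat(~lock & ready) with every successor in Z. Already a fixed point.
Sat(A[(~lock & ready) U EX lock]) = {t2, t4, t5, t6, t7, t9}
t6 ∈ Sat(A[(~lock & ready) U EX lock]) = {t2, t4, t5, t6, t7, t9}, so the formula holds at t6.

Yes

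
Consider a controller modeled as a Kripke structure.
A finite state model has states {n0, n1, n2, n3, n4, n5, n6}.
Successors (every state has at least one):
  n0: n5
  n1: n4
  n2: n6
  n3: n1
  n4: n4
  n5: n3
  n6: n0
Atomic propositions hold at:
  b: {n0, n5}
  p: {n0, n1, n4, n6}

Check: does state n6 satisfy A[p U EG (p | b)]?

Sat(p | b) = {n0, n1, n4, n5, n6}
EG (p | b): greatest fixpoint, start Z0 = {n0, n1, n4, n5, n6}, keep only states in Sat with some successor in Z. Z1 = {n0, n1, n4, n6}; Z2 = {n1, n4, n6}; Z3 = {n1, n4}; fixed.
Sat(EG (p | b)) = {n1, n4}
A[p U EG (p | b)]: least fixpoint, start Z0 = Sat(EG (p | b)) = {n1, n4}, add states in Sat(p) with every successor in Z. Already a fixed point.
Sat(A[p U EG (p | b)]) = {n1, n4}
n6 ∉ Sat(A[p U EG (p | b)]) = {n1, n4}, so the formula does not hold at n6.

No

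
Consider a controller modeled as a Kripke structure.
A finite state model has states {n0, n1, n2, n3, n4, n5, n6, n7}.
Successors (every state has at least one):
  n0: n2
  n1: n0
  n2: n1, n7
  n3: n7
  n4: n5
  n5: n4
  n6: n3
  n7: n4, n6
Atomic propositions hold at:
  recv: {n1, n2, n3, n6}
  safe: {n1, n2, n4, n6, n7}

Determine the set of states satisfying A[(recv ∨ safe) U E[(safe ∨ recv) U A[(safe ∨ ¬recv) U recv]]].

Sat(recv ∨ safe) = {n1, n2, n3, n4, n6, n7}
Sat(safe ∨ recv) = {n1, n2, n3, n4, n6, n7}
Sat(¬recv) = {n0, n4, n5, n7}
Sat(safe ∨ ¬recv) = {n0, n1, n2, n4, n5, n6, n7}
A[(safe ∨ ¬recv) U recv]: least fixpoint, start Z0 = Sat(recv) = {n1, n2, n3, n6}, add states in Sat(safe ∨ ¬recv) with every successor in Z. Z1 = {n0, n1, n2, n3, n6}; fixed.
Sat(A[(safe ∨ ¬recv) U recv]) = {n0, n1, n2, n3, n6}
E[(safe ∨ recv) U A[(safe ∨ ¬recv) U recv]]: least fixpoint, start Z0 = Sat(A[(safe ∨ ¬recv) U recv]) = {n0, n1, n2, n3, n6}, add states in Sat(safe ∨ recv) with some successor in Z. Z1 = {n0, n1, n2, n3, n6, n7}; fixed.
Sat(E[(safe ∨ recv) U A[(safe ∨ ¬recv) U recv]]) = {n0, n1, n2, n3, n6, n7}
A[(recv ∨ safe) U E[(safe ∨ recv) U A[(safe ∨ ¬recv) U recv]]]: least fixpoint, start Z0 = Sat(E[(safe ∨ recv) U A[(safe ∨ ¬recv) U recv]]) = {n0, n1, n2, n3, n6, n7}, add states in Sat(recv ∨ safe) with every successor in Z. Already a fixed point.
Sat(A[(recv ∨ safe) U E[(safe ∨ recv) U A[(safe ∨ ¬recv) U recv]]]) = {n0, n1, n2, n3, n6, n7}

{n0, n1, n2, n3, n6, n7}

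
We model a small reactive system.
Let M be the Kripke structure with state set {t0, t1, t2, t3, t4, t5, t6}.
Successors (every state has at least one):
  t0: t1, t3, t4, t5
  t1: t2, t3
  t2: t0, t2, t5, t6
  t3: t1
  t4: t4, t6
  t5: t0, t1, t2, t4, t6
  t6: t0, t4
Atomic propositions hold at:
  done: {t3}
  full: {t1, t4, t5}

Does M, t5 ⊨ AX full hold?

Sat(AX full) = {s : every successor in {t1, t4, t5}} = {t3}
t5 ∉ Sat(AX full) = {t3}, so the formula does not hold at t5.

No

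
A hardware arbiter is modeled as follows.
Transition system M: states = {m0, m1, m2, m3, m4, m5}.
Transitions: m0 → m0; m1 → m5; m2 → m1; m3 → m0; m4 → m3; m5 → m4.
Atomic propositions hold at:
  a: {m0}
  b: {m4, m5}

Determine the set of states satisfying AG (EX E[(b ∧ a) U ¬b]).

Sat(b ∧ a) = ∅
Sat(¬b) = {m0, m1, m2, m3}
E[(b ∧ a) U ¬b]: least fixpoint, start Z0 = Sat(¬b) = {m0, m1, m2, m3}, add states in Sat(b ∧ a) with some successor in Z. Already a fixed point.
Sat(E[(b ∧ a) U ¬b]) = {m0, m1, m2, m3}
Sat(EX E[(b ∧ a) U ¬b]) = {s : some successor in {m0, m1, m2, m3}} = {m0, m2, m3, m4}
AG (EX E[(b ∧ a) U ¬b]): greatest fixpoint, start Z0 = {m0, m2, m3, m4}, keep only states in Sat with every successor in Z. Z1 = {m0, m3, m4}; fixed.
Sat(AG (EX E[(b ∧ a) U ¬b])) = {m0, m3, m4}

{m0, m3, m4}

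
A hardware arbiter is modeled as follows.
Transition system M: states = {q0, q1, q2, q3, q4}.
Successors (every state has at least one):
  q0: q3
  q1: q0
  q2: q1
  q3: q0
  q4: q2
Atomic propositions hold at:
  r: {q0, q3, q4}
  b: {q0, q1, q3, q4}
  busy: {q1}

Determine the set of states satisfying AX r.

Sat(AX r) = {s : every successor in {q0, q3, q4}} = {q0, q1, q3}

{q0, q1, q3}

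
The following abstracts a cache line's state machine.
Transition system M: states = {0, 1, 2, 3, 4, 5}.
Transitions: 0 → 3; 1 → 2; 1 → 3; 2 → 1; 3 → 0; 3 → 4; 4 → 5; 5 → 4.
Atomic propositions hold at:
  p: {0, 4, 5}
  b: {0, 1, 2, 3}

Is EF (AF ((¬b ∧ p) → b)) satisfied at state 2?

Sat(¬b) = {4, 5}
Sat(¬b ∧ p) = {4, 5}
Sat((¬b ∧ p) → b) = {0, 1, 2, 3}
AF ((¬b ∧ p) → b): least fixpoint, start Z0 = {0, 1, 2, 3}, add states with every successor in Z. Already a fixed point.
Sat(AF ((¬b ∧ p) → b)) = {0, 1, 2, 3}
EF (AF ((¬b ∧ p) → b)): least fixpoint, start Z0 = {0, 1, 2, 3}, add states with some successor in Z. Already a fixed point.
Sat(EF (AF ((¬b ∧ p) → b))) = {0, 1, 2, 3}
2 ∈ Sat(EF (AF ((¬b ∧ p) → b))) = {0, 1, 2, 3}, so the formula holds at 2.

Yes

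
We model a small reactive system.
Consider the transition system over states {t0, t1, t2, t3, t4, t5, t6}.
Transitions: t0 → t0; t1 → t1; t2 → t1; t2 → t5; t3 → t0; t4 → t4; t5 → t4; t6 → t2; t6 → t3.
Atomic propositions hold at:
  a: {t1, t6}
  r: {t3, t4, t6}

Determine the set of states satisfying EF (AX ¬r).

Sat(¬r) = {t0, t1, t2, t5}
Sat(AX ¬r) = {s : every successor in {t0, t1, t2, t5}} = {t0, t1, t2, t3}
EF (AX ¬r): least fixpoint, start Z0 = {t0, t1, t2, t3}, add states with some successor in Z. Z1 = {t0, t1, t2, t3, t6}; fixed.
Sat(EF (AX ¬r)) = {t0, t1, t2, t3, t6}

{t0, t1, t2, t3, t6}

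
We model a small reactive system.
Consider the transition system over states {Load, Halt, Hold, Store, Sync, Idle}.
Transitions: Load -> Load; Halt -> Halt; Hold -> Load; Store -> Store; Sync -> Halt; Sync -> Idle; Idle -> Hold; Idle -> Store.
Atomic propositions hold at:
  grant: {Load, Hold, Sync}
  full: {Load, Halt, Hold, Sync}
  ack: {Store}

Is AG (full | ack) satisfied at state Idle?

Sat(full | ack) = {Load, Halt, Hold, Store, Sync}
AG (full | ack): greatest fixpoint, start Z0 = {Load, Halt, Hold, Store, Sync}, keep only states in Sat with every successor in Z. Z1 = {Load, Halt, Hold, Store}; fixed.
Sat(AG (full | ack)) = {Load, Halt, Hold, Store}
Idle ∉ Sat(AG (full | ack)) = {Load, Halt, Hold, Store}, so the formula does not hold at Idle.

No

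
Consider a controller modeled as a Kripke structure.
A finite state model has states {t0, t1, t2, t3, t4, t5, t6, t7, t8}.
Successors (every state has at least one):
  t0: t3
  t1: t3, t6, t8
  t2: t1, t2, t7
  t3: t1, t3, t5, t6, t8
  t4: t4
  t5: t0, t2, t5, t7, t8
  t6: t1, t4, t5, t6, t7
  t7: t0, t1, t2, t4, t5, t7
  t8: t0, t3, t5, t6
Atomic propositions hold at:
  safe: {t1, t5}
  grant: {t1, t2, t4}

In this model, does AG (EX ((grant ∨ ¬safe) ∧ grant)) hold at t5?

Sat(¬safe) = {t0, t2, t3, t4, t6, t7, t8}
Sat(grant ∨ ¬safe) = {t0, t1, t2, t3, t4, t6, t7, t8}
Sat((grant ∨ ¬safe) ∧ grant) = {t1, t2, t4}
Sat(EX ((grant ∨ ¬safe) ∧ grant)) = {s : some successor in {t1, t2, t4}} = {t2, t3, t4, t5, t6, t7}
AG (EX ((grant ∨ ¬safe) ∧ grant)): greatest fixpoint, start Z0 = {t2, t3, t4, t5, t6, t7}, keep only states in Sat with every successor in Z. Z1 = {t4}; fixed.
Sat(AG (EX ((grant ∨ ¬safe) ∧ grant))) = {t4}
t5 ∉ Sat(AG (EX ((grant ∨ ¬safe) ∧ grant))) = {t4}, so the formula does not hold at t5.

No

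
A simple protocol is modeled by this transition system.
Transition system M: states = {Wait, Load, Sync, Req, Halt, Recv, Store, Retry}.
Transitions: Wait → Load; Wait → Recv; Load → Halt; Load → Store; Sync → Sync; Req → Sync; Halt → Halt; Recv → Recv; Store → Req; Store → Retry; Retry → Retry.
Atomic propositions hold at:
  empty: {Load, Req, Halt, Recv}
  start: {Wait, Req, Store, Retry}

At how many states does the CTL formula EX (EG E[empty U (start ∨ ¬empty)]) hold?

Sat(¬empty) = {Wait, Sync, Store, Retry}
Sat(start ∨ ¬empty) = {Wait, Sync, Req, Store, Retry}
E[empty U (start ∨ ¬empty)]: least fixpoint, start Z0 = Sat((start ∨ ¬empty)) = {Wait, Sync, Req, Store, Retry}, add states in Sat(empty) with some successor in Z. Z1 = {Wait, Load, Sync, Req, Store, Retry}; fixed.
Sat(E[empty U (start ∨ ¬empty)]) = {Wait, Load, Sync, Req, Store, Retry}
EG E[empty U (start ∨ ¬empty)]: greatest fixpoint, start Z0 = {Wait, Load, Sync, Req, Store, Retry}, keep only states in Sat with some successor in Z. Already a fixed point.
Sat(EG E[empty U (start ∨ ¬empty)]) = {Wait, Load, Sync, Req, Store, Retry}
Sat(EX (EG E[empty U (start ∨ ¬empty)])) = {s : some successor in {Wait, Load, Sync, Req, Store, Retry}} = {Wait, Load, Sync, Req, Store, Retry}
|Sat(EX (EG E[empty U (start ∨ ¬empty)]))| = |{Wait, Load, Sync, Req, Store, Retry}| = 6.

6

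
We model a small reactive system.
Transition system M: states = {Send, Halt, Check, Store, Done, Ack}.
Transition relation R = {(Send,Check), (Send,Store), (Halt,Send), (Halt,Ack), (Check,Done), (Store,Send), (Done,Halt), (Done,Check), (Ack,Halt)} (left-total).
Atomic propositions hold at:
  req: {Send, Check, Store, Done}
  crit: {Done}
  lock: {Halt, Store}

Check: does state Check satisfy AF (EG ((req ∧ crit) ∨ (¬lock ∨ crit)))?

Sat(req ∧ crit) = {Done}
Sat(¬lock) = {Send, Check, Done, Ack}
Sat(¬lock ∨ crit) = {Send, Check, Done, Ack}
Sat((req ∧ crit) ∨ (¬lock ∨ crit)) = {Send, Check, Done, Ack}
EG ((req ∧ crit) ∨ (¬lock ∨ crit)): greatest fixpoint, start Z0 = {Send, Check, Done, Ack}, keep only states in Sat with some successor in Z. Z1 = {Send, Check, Done}; fixed.
Sat(EG ((req ∧ crit) ∨ (¬lock ∨ crit))) = {Send, Check, Done}
AF (EG ((req ∧ crit) ∨ (¬lock ∨ crit))): least fixpoint, start Z0 = {Send, Check, Done}, add states with every successor in Z. Z1 = {Send, Check, Store, Done}; fixed.
Sat(AF (EG ((req ∧ crit) ∨ (¬lock ∨ crit)))) = {Send, Check, Store, Done}
Check ∈ Sat(AF (EG ((req ∧ crit) ∨ (¬lock ∨ crit)))) = {Send, Check, Store, Done}, so the formula holds at Check.

Yes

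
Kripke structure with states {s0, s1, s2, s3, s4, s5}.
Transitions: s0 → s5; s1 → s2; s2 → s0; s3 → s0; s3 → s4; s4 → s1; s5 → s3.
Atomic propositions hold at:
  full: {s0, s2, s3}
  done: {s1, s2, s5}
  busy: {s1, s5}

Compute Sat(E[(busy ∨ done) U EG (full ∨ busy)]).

{s0, s1, s2, s3, s5}

Sat(busy ∨ done) = {s1, s2, s5}
Sat(full ∨ busy) = {s0, s1, s2, s3, s5}
EG (full ∨ busy): greatest fixpoint, start Z0 = {s0, s1, s2, s3, s5}, keep only states in Sat with some successor in Z. Already a fixed point.
Sat(EG (full ∨ busy)) = {s0, s1, s2, s3, s5}
E[(busy ∨ done) U EG (full ∨ busy)]: least fixpoint, start Z0 = Sat(EG (full ∨ busy)) = {s0, s1, s2, s3, s5}, add states in Sat(busy ∨ done) with some successor in Z. Already a fixed point.
Sat(E[(busy ∨ done) U EG (full ∨ busy)]) = {s0, s1, s2, s3, s5}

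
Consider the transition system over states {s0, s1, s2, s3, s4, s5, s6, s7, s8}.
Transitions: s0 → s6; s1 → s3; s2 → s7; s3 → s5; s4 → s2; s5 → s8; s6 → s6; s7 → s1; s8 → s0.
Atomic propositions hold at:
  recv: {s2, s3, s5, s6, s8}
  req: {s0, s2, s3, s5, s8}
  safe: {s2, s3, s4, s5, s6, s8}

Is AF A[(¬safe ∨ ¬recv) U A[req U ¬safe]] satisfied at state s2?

Sat(¬safe) = {s0, s1, s7}
Sat(¬recv) = {s0, s1, s4, s7}
Sat(¬safe ∨ ¬recv) = {s0, s1, s4, s7}
A[req U ¬safe]: least fixpoint, start Z0 = Sat(¬safe) = {s0, s1, s7}, add states in Sat(req) with every successor in Z. Z1 = {s0, s1, s2, s7, s8}; Z2 = {s0, s1, s2, s5, s7, s8}; Z3 = {s0, s1, s2, s3, s5, s7, s8}; fixed.
Sat(A[req U ¬safe]) = {s0, s1, s2, s3, s5, s7, s8}
A[(¬safe ∨ ¬recv) U A[req U ¬safe]]: least fixpoint, start Z0 = Sat(A[req U ¬safe]) = {s0, s1, s2, s3, s5, s7, s8}, add states in Sat(¬safe ∨ ¬recv) with every successor in Z. Z1 = {s0, s1, s2, s3, s4, s5, s7, s8}; fixed.
Sat(A[(¬safe ∨ ¬recv) U A[req U ¬safe]]) = {s0, s1, s2, s3, s4, s5, s7, s8}
AF A[(¬safe ∨ ¬recv) U A[req U ¬safe]]: least fixpoint, start Z0 = {s0, s1, s2, s3, s4, s5, s7, s8}, add states with every successor in Z. Already a fixed point.
Sat(AF A[(¬safe ∨ ¬recv) U A[req U ¬safe]]) = {s0, s1, s2, s3, s4, s5, s7, s8}
s2 ∈ Sat(AF A[(¬safe ∨ ¬recv) U A[req U ¬safe]]) = {s0, s1, s2, s3, s4, s5, s7, s8}, so the formula holds at s2.

Yes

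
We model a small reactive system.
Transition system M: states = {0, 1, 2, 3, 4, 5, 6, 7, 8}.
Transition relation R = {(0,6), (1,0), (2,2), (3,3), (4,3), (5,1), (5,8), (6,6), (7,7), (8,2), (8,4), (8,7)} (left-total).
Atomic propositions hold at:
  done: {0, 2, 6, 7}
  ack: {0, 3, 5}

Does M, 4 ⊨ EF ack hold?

EF ack: least fixpoint, start Z0 = {0, 3, 5}, add states with some successor in Z. Z1 = {0, 1, 3, 4, 5}; Z2 = {0, 1, 3, 4, 5, 8}; fixed.
Sat(EF ack) = {0, 1, 3, 4, 5, 8}
4 ∈ Sat(EF ack) = {0, 1, 3, 4, 5, 8}, so the formula holds at 4.

Yes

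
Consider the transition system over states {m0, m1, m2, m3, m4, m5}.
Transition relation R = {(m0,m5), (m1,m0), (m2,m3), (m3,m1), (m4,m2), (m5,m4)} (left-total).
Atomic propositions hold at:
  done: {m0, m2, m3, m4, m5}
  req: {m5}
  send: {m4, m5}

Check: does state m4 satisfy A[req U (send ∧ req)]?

No

Sat(send ∧ req) = {m5}
A[req U (send ∧ req)]: least fixpoint, start Z0 = Sat((send ∧ req)) = {m5}, add states in Sat(req) with every successor in Z. Already a fixed point.
Sat(A[req U (send ∧ req)]) = {m5}
m4 ∉ Sat(A[req U (send ∧ req)]) = {m5}, so the formula does not hold at m4.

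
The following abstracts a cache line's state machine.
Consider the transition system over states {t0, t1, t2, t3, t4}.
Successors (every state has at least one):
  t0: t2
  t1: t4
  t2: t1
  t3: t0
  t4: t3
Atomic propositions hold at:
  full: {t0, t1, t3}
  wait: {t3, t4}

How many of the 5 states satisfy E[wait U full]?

4

E[wait U full]: least fixpoint, start Z0 = Sat(full) = {t0, t1, t3}, add states in Sat(wait) with some successor in Z. Z1 = {t0, t1, t3, t4}; fixed.
Sat(E[wait U full]) = {t0, t1, t3, t4}
|Sat(E[wait U full])| = |{t0, t1, t3, t4}| = 4.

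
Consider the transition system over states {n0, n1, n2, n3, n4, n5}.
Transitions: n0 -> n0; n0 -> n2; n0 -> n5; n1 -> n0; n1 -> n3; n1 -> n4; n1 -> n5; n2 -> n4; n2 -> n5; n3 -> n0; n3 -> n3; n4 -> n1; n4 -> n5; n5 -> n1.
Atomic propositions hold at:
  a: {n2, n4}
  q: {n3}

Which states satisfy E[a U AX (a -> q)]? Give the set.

{n2, n3, n4, n5}

Sat(a -> q) = {n0, n1, n3, n5}
Sat(AX (a -> q)) = {s : every successor in {n0, n1, n3, n5}} = {n3, n4, n5}
E[a U AX (a -> q)]: least fixpoint, start Z0 = Sat(AX (a -> q)) = {n3, n4, n5}, add states in Sat(a) with some successor in Z. Z1 = {n2, n3, n4, n5}; fixed.
Sat(E[a U AX (a -> q)]) = {n2, n3, n4, n5}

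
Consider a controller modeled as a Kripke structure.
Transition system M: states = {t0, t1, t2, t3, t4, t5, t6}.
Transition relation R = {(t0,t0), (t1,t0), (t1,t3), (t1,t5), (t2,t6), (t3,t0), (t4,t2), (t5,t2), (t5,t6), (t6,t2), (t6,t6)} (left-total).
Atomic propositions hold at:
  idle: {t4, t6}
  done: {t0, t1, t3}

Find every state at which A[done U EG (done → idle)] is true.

{t2, t4, t5, t6}

Sat(done → idle) = {t2, t4, t5, t6}
EG (done → idle): greatest fixpoint, start Z0 = {t2, t4, t5, t6}, keep only states in Sat with some successor in Z. Already a fixed point.
Sat(EG (done → idle)) = {t2, t4, t5, t6}
A[done U EG (done → idle)]: least fixpoint, start Z0 = Sat(EG (done → idle)) = {t2, t4, t5, t6}, add states in Sat(done) with every successor in Z. Already a fixed point.
Sat(A[done U EG (done → idle)]) = {t2, t4, t5, t6}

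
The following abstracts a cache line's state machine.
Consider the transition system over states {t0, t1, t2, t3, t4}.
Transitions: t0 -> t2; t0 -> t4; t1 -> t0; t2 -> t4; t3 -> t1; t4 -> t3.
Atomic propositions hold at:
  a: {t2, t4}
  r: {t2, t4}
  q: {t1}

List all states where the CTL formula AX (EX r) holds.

Sat(EX r) = {s : some successor in {t2, t4}} = {t0, t2}
Sat(AX (EX r)) = {s : every successor in {t0, t2}} = {t1}

{t1}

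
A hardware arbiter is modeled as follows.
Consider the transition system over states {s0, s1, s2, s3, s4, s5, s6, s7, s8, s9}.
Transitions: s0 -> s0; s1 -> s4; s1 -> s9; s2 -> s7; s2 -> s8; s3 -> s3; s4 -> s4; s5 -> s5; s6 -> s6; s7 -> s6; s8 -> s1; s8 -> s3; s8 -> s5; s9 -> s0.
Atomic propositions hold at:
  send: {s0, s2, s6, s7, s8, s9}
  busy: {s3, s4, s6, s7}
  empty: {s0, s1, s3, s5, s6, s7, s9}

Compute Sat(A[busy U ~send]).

Sat(~send) = {s1, s3, s4, s5}
A[busy U ~send]: least fixpoint, start Z0 = Sat(~send) = {s1, s3, s4, s5}, add states in Sat(busy) with every successor in Z. Already a fixed point.
Sat(A[busy U ~send]) = {s1, s3, s4, s5}

{s1, s3, s4, s5}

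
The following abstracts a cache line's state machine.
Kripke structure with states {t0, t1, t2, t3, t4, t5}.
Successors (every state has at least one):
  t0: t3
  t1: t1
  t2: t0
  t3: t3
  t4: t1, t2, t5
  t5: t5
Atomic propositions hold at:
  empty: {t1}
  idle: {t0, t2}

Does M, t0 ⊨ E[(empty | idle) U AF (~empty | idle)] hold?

Sat(empty | idle) = {t0, t1, t2}
Sat(~empty) = {t0, t2, t3, t4, t5}
Sat(~empty | idle) = {t0, t2, t3, t4, t5}
AF (~empty | idle): least fixpoint, start Z0 = {t0, t2, t3, t4, t5}, add states with every successor in Z. Already a fixed point.
Sat(AF (~empty | idle)) = {t0, t2, t3, t4, t5}
E[(empty | idle) U AF (~empty | idle)]: least fixpoint, start Z0 = Sat(AF (~empty | idle)) = {t0, t2, t3, t4, t5}, add states in Sat(empty | idle) with some successor in Z. Already a fixed point.
Sat(E[(empty | idle) U AF (~empty | idle)]) = {t0, t2, t3, t4, t5}
t0 ∈ Sat(E[(empty | idle) U AF (~empty | idle)]) = {t0, t2, t3, t4, t5}, so the formula holds at t0.

Yes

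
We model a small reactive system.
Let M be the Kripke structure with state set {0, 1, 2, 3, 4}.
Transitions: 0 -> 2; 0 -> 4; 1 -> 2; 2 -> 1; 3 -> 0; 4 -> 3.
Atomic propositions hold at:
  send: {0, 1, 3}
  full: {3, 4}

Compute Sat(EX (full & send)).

{4}

Sat(full & send) = {3}
Sat(EX (full & send)) = {s : some successor in {3}} = {4}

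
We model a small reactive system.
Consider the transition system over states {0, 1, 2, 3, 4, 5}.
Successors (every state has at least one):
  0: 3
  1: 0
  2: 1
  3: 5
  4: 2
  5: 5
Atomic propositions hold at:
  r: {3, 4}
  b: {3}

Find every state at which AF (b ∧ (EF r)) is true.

{0, 1, 2, 3, 4}

EF r: least fixpoint, start Z0 = {3, 4}, add states with some successor in Z. Z1 = {0, 3, 4}; Z2 = {0, 1, 3, 4}; Z3 = {0, 1, 2, 3, 4}; fixed.
Sat(EF r) = {0, 1, 2, 3, 4}
Sat(b ∧ (EF r)) = {3}
AF (b ∧ (EF r)): least fixpoint, start Z0 = {3}, add states with every successor in Z. Z1 = {0, 3}; Z2 = {0, 1, 3}; Z3 = {0, 1, 2, 3}; Z4 = {0, 1, 2, 3, 4}; fixed.
Sat(AF (b ∧ (EF r))) = {0, 1, 2, 3, 4}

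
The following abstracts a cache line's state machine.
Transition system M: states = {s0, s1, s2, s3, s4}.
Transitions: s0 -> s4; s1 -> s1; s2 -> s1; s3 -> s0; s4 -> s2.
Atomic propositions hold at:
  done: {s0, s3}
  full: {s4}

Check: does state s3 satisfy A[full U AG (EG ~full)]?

No

Sat(~full) = {s0, s1, s2, s3}
EG ~full: greatest fixpoint, start Z0 = {s0, s1, s2, s3}, keep only states in Sat with some successor in Z. Z1 = {s1, s2, s3}; Z2 = {s1, s2}; fixed.
Sat(EG ~full) = {s1, s2}
AG (EG ~full): greatest fixpoint, start Z0 = {s1, s2}, keep only states in Sat with every successor in Z. Already a fixed point.
Sat(AG (EG ~full)) = {s1, s2}
A[full U AG (EG ~full)]: least fixpoint, start Z0 = Sat(AG (EG ~full)) = {s1, s2}, add states in Sat(full) with every successor in Z. Z1 = {s1, s2, s4}; fixed.
Sat(A[full U AG (EG ~full)]) = {s1, s2, s4}
s3 ∉ Sat(A[full U AG (EG ~full)]) = {s1, s2, s4}, so the formula does not hold at s3.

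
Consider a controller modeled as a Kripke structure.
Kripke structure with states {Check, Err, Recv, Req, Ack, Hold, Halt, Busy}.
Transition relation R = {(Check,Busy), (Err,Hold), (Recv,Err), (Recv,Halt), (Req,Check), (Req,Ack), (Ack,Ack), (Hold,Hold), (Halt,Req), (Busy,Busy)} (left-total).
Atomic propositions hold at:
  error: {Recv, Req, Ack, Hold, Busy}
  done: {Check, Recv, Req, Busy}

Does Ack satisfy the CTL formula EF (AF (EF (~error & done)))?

No

Sat(~error) = {Check, Err, Halt}
Sat(~error & done) = {Check}
EF (~error & done): least fixpoint, start Z0 = {Check}, add states with some successor in Z. Z1 = {Check, Req}; Z2 = {Check, Req, Halt}; Z3 = {Check, Recv, Req, Halt}; fixed.
Sat(EF (~error & done)) = {Check, Recv, Req, Halt}
AF (EF (~error & done)): least fixpoint, start Z0 = {Check, Recv, Req, Halt}, add states with every successor in Z. Already a fixed point.
Sat(AF (EF (~error & done))) = {Check, Recv, Req, Halt}
EF (AF (EF (~error & done))): least fixpoint, start Z0 = {Check, Recv, Req, Halt}, add states with some successor in Z. Already a fixed point.
Sat(EF (AF (EF (~error & done)))) = {Check, Recv, Req, Halt}
Ack ∉ Sat(EF (AF (EF (~error & done)))) = {Check, Recv, Req, Halt}, so the formula does not hold at Ack.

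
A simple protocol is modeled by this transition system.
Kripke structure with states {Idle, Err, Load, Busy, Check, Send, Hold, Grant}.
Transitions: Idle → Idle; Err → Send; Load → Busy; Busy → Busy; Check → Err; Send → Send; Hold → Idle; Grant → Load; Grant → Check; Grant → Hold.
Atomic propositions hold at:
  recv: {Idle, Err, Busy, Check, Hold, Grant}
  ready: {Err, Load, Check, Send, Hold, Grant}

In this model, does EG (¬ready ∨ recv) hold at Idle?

Sat(¬ready) = {Idle, Busy}
Sat(¬ready ∨ recv) = {Idle, Err, Busy, Check, Hold, Grant}
EG (¬ready ∨ recv): greatest fixpoint, start Z0 = {Idle, Err, Busy, Check, Hold, Grant}, keep only states in Sat with some successor in Z. Z1 = {Idle, Busy, Check, Hold, Grant}; Z2 = {Idle, Busy, Hold, Grant}; fixed.
Sat(EG (¬ready ∨ recv)) = {Idle, Busy, Hold, Grant}
Idle ∈ Sat(EG (¬ready ∨ recv)) = {Idle, Busy, Hold, Grant}, so the formula holds at Idle.

Yes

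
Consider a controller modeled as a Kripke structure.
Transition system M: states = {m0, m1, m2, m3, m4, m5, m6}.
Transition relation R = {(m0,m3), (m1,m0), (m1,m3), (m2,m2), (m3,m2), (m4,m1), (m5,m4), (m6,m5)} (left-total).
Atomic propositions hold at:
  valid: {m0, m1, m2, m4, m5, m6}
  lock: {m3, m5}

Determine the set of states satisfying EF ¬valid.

{m0, m1, m3, m4, m5, m6}

Sat(¬valid) = {m3}
EF ¬valid: least fixpoint, start Z0 = {m3}, add states with some successor in Z. Z1 = {m0, m1, m3}; Z2 = {m0, m1, m3, m4}; Z3 = {m0, m1, m3, m4, m5}; Z4 = {m0, m1, m3, m4, m5, m6}; fixed.
Sat(EF ¬valid) = {m0, m1, m3, m4, m5, m6}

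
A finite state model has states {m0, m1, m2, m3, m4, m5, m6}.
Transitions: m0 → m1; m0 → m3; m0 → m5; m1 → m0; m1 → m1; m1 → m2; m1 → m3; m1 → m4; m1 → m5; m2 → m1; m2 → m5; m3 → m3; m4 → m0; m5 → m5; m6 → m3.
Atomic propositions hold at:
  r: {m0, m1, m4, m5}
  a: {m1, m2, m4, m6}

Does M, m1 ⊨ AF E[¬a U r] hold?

Yes

Sat(¬a) = {m0, m3, m5}
E[¬a U r]: least fixpoint, start Z0 = Sat(r) = {m0, m1, m4, m5}, add states in Sat(¬a) with some successor in Z. Already a fixed point.
Sat(E[¬a U r]) = {m0, m1, m4, m5}
AF E[¬a U r]: least fixpoint, start Z0 = {m0, m1, m4, m5}, add states with every successor in Z. Z1 = {m0, m1, m2, m4, m5}; fixed.
Sat(AF E[¬a U r]) = {m0, m1, m2, m4, m5}
m1 ∈ Sat(AF E[¬a U r]) = {m0, m1, m2, m4, m5}, so the formula holds at m1.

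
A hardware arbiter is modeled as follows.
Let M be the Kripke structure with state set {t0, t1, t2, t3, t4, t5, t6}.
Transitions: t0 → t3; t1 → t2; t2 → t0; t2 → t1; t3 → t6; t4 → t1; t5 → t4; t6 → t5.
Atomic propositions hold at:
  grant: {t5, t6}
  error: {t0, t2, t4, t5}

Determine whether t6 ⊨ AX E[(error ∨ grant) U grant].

Yes

Sat(error ∨ grant) = {t0, t2, t4, t5, t6}
E[(error ∨ grant) U grant]: least fixpoint, start Z0 = Sat(grant) = {t5, t6}, add states in Sat(error ∨ grant) with some successor in Z. Already a fixed point.
Sat(E[(error ∨ grant) U grant]) = {t5, t6}
Sat(AX E[(error ∨ grant) U grant]) = {s : every successor in {t5, t6}} = {t3, t6}
t6 ∈ Sat(AX E[(error ∨ grant) U grant]) = {t3, t6}, so the formula holds at t6.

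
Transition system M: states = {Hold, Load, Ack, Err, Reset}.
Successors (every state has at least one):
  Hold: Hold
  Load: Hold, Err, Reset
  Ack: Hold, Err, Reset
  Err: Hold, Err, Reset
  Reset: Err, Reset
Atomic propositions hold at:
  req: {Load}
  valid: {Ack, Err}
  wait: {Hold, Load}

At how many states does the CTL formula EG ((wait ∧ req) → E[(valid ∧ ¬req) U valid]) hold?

Sat(wait ∧ req) = {Load}
Sat(¬req) = {Hold, Ack, Err, Reset}
Sat(valid ∧ ¬req) = {Ack, Err}
E[(valid ∧ ¬req) U valid]: least fixpoint, start Z0 = Sat(valid) = {Ack, Err}, add states in Sat(valid ∧ ¬req) with some successor in Z. Already a fixed point.
Sat(E[(valid ∧ ¬req) U valid]) = {Ack, Err}
Sat((wait ∧ req) → E[(valid ∧ ¬req) U valid]) = {Hold, Ack, Err, Reset}
EG ((wait ∧ req) → E[(valid ∧ ¬req) U valid]): greatest fixpoint, start Z0 = {Hold, Ack, Err, Reset}, keep only states in Sat with some successor in Z. Already a fixed point.
Sat(EG ((wait ∧ req) → E[(valid ∧ ¬req) U valid])) = {Hold, Ack, Err, Reset}
|Sat(EG ((wait ∧ req) → E[(valid ∧ ¬req) U valid]))| = |{Hold, Ack, Err, Reset}| = 4.

4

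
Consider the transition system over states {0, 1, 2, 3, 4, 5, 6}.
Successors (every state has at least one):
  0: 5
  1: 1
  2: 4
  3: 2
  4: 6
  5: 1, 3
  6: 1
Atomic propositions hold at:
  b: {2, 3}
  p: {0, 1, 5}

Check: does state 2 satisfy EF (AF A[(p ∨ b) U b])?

Yes

Sat(p ∨ b) = {0, 1, 2, 3, 5}
A[(p ∨ b) U b]: least fixpoint, start Z0 = Sat(b) = {2, 3}, add states in Sat(p ∨ b) with every successor in Z. Already a fixed point.
Sat(A[(p ∨ b) U b]) = {2, 3}
AF A[(p ∨ b) U b]: least fixpoint, start Z0 = {2, 3}, add states with every successor in Z. Already a fixed point.
Sat(AF A[(p ∨ b) U b]) = {2, 3}
EF (AF A[(p ∨ b) U b]): least fixpoint, start Z0 = {2, 3}, add states with some successor in Z. Z1 = {2, 3, 5}; Z2 = {0, 2, 3, 5}; fixed.
Sat(EF (AF A[(p ∨ b) U b])) = {0, 2, 3, 5}
2 ∈ Sat(EF (AF A[(p ∨ b) U b])) = {0, 2, 3, 5}, so the formula holds at 2.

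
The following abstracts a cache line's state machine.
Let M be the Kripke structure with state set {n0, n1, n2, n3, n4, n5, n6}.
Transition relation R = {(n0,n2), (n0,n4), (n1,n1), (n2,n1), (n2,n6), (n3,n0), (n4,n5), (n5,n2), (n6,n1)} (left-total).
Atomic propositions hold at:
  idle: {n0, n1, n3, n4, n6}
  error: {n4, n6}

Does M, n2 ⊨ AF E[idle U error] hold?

E[idle U error]: least fixpoint, start Z0 = Sat(error) = {n4, n6}, add states in Sat(idle) with some successor in Z. Z1 = {n0, n4, n6}; Z2 = {n0, n3, n4, n6}; fixed.
Sat(E[idle U error]) = {n0, n3, n4, n6}
AF E[idle U error]: least fixpoint, start Z0 = {n0, n3, n4, n6}, add states with every successor in Z. Already a fixed point.
Sat(AF E[idle U error]) = {n0, n3, n4, n6}
n2 ∉ Sat(AF E[idle U error]) = {n0, n3, n4, n6}, so the formula does not hold at n2.

No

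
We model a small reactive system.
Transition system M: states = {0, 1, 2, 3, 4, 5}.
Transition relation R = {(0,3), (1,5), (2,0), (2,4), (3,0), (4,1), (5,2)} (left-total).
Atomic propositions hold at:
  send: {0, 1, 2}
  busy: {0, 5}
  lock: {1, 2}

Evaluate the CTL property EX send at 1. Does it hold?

Sat(EX send) = {s : some successor in {0, 1, 2}} = {2, 3, 4, 5}
1 ∉ Sat(EX send) = {2, 3, 4, 5}, so the formula does not hold at 1.

No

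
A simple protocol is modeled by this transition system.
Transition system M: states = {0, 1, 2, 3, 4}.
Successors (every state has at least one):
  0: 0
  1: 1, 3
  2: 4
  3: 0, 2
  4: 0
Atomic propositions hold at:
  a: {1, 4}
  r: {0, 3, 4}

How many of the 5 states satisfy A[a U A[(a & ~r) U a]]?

2

Sat(~r) = {1, 2}
Sat(a & ~r) = {1}
A[(a & ~r) U a]: least fixpoint, start Z0 = Sat(a) = {1, 4}, add states in Sat(a & ~r) with every successor in Z. Already a fixed point.
Sat(A[(a & ~r) U a]) = {1, 4}
A[a U A[(a & ~r) U a]]: least fixpoint, start Z0 = Sat(A[(a & ~r) U a]) = {1, 4}, add states in Sat(a) with every successor in Z. Already a fixed point.
Sat(A[a U A[(a & ~r) U a]]) = {1, 4}
|Sat(A[a U A[(a & ~r) U a]])| = |{1, 4}| = 2.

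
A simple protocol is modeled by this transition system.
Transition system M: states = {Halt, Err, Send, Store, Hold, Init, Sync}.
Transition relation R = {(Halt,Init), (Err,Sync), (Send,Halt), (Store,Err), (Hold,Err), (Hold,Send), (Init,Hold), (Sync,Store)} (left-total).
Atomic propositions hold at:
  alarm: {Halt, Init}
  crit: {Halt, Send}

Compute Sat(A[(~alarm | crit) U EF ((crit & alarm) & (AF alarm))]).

Sat(~alarm) = {Err, Send, Store, Hold, Sync}
Sat(~alarm | crit) = {Halt, Err, Send, Store, Hold, Sync}
Sat(crit & alarm) = {Halt}
AF alarm: least fixpoint, start Z0 = {Halt, Init}, add states with every successor in Z. Z1 = {Halt, Send, Init}; fixed.
Sat(AF alarm) = {Halt, Send, Init}
Sat((crit & alarm) & (AF alarm)) = {Halt}
EF ((crit & alarm) & (AF alarm)): least fixpoint, start Z0 = {Halt}, add states with some successor in Z. Z1 = {Halt, Send}; Z2 = {Halt, Send, Hold}; Z3 = {Halt, Send, Hold, Init}; fixed.
Sat(EF ((crit & alarm) & (AF alarm))) = {Halt, Send, Hold, Init}
A[(~alarm | crit) U EF ((crit & alarm) & (AF alarm))]: least fixpoint, start Z0 = Sat(EF ((crit & alarm) & (AF alarm))) = {Halt, Send, Hold, Init}, add states in Sat(~alarm | crit) with every successor in Z. Already a fixed point.
Sat(A[(~alarm | crit) U EF ((crit & alarm) & (AF alarm))]) = {Halt, Send, Hold, Init}

{Halt, Send, Hold, Init}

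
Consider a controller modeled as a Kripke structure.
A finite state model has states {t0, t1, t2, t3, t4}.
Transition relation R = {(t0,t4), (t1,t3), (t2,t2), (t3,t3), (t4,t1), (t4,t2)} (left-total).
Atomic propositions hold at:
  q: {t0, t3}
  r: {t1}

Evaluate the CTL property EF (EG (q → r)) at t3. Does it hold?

No

Sat(q → r) = {t1, t2, t4}
EG (q → r): greatest fixpoint, start Z0 = {t1, t2, t4}, keep only states in Sat with some successor in Z. Z1 = {t2, t4}; fixed.
Sat(EG (q → r)) = {t2, t4}
EF (EG (q → r)): least fixpoint, start Z0 = {t2, t4}, add states with some successor in Z. Z1 = {t0, t2, t4}; fixed.
Sat(EF (EG (q → r))) = {t0, t2, t4}
t3 ∉ Sat(EF (EG (q → r))) = {t0, t2, t4}, so the formula does not hold at t3.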